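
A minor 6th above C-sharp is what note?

A

C up a major sixth is A, so the target letter is A.
From C#, a minor sixth is 8 semitones up: A.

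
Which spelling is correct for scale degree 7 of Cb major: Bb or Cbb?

Bb

Each scale degree takes a distinct letter name. Degree 7 of a scale on C must use the letter B.
Bb and Cbb are enharmonically the same pitch, but only Bb uses the letter B, so it is the correct spelling here.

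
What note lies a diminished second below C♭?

B

C down a major second is Bb, so the target letter is B.
From Cb, a diminished second is 0 semitones down: B.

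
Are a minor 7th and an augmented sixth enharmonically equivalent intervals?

A minor seventh spans 10 semitones; an augmented sixth spans 10.
They are enharmonically equivalent.

Yes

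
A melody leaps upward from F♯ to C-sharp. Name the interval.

perfect fifth

Counting letters F–G–A–B–C gives a fifth.
F#→C# = 7 semitones, exactly the perfect fifth.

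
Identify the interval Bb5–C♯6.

The letter names run B→C, a span of 1 letter step, so the interval is some kind of second.
Bb to C# is 3 semitones. A major second is 2, so 3 makes it augmented.

augmented second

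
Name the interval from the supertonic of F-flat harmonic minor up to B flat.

major third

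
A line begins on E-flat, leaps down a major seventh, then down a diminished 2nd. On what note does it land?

A major seventh down from Eb is Fb (letter F, 11 semitones down).
A diminished second down from Fb is E (letter E, 0 semitones down).

E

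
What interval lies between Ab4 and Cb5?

minor third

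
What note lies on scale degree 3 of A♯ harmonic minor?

The A# harmonic minor scale runs A# B# C# D# E# F# G##.
Degree 3 is C#.

C#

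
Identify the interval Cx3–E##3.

major third

Counting letters C–D–E gives a third.
C##→E## = 4 semitones, exactly the major third.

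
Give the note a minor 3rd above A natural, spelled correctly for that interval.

A third above A lands on the letter C.
A minor third spans 3 semitones, so A moves to pitch class 0. On the letter C that is C.

C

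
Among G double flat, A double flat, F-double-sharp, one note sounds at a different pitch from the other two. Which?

Gbb

In 12-tone equal temperament, enharmonic equivalents share a pitch class. Gbb is pitch class 5; Abb is pitch class 7; F## is pitch class 7.
Abb and F## share pitch class 7, while Gbb is pitch class 5.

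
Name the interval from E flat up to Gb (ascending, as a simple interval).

Counting letters E–F–G gives a third.
Eb→Gb = 3 semitones, 1 narrower than the major third (4), so minor.

minor third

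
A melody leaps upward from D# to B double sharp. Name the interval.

augmented sixth

The letter names run D→B, a span of 5 letter steps, so the interval is some kind of sixth.
D# to B## is 10 semitones. A major sixth is 9, so 10 makes it augmented.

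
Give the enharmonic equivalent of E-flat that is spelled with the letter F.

Fbb

Plain F sits 2 semitones above Eb, so on the letter F the same pitch needs a double flat: Fbb.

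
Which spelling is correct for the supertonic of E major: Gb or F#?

F#

Each scale degree takes a distinct letter name. Degree 2 of a scale on E must use the letter F.
F# and Gb are enharmonically the same pitch, but only F# uses the letter F, so it is the correct spelling here.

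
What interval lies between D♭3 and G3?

Counting letters D–E–F–G gives a fourth.
Db→G = 6 semitones, 1 wider than the perfect fourth (5), so augmented.

augmented fourth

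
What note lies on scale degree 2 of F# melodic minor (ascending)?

G#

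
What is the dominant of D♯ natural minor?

A#

Degree 5 takes the letter 4 steps above D, which is A.
In natural minor, degree 5 sits 7 semitones above the tonic. D# + 7 semitones is pitch class 10, spelled on A as A#.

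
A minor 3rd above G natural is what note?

A third above G lands on the letter B.
A minor third spans 3 semitones, so G moves to pitch class 10. On the letter B that is Bb.

Bb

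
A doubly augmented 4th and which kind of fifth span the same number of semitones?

A doubly augmented fourth spans 7 semitones.
A fifth spanning 7 semitones is perfect (the perfect fifth is 7).

perfect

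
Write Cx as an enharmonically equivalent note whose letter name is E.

Ebb

Plain E sits 2 semitones above C##, so on the letter E the same pitch needs a double flat: Ebb.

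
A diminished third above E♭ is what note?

Gbb

E up a major third is G#, so the target letter is G.
From Eb, a diminished third is 2 semitones up: Gbb.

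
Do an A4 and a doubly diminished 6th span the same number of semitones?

Yes

An augmented fourth spans 6 semitones; a doubly diminished sixth spans 6.
They are enharmonically equivalent.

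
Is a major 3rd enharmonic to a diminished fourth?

A major third spans 4 semitones; a diminished fourth spans 4.
They are enharmonically equivalent.

Yes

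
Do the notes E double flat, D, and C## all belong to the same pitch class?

Yes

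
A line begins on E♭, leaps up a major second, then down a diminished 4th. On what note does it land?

C#

A major second up from Eb is F (letter F, 2 semitones up).
A diminished fourth down from F is C# (letter C, 4 semitones down).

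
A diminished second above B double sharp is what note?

C#

B up a major second is C#, so the target letter is C.
From B##, a diminished second is 0 semitones up: C#.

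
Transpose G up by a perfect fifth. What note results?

G up a perfect fifth is D, so the target letter is D.
From G, a perfect fifth is 7 semitones up: D.

D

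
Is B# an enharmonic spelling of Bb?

No

Two spellings are enharmonically equivalent only if they share a pitch class.
Here B# → 0, Bb → 10; 0 ≠ 10, so they are not.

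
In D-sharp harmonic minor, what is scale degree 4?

G#

The D# harmonic minor scale runs D# E# F# G# A# B C##.
Degree 4 is G#.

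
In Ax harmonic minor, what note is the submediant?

Degree 6 takes the letter 5 steps above A, which is F.
In harmonic minor, degree 6 sits 8 semitones above the tonic. A## + 8 semitones is pitch class 7, spelled on F as F##.

F##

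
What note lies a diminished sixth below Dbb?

F

A sixth below D lands on the letter F.
A diminished sixth spans 7 semitones, so Dbb moves to pitch class 5. On the letter F that is F.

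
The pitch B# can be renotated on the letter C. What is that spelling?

B# is pitch class 0. The letter C alone is pitch class 0.
Pitch class 0 on C needs no accidental: C.

C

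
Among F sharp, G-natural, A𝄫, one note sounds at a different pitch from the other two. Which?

F#

In 12-tone equal temperament, enharmonic equivalents share a pitch class. F# is pitch class 6; G is pitch class 7; Abb is pitch class 7.
G and Abb share pitch class 7, while F# is pitch class 6.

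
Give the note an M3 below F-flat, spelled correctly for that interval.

F down a major third is Db, so the target letter is D.
From Fb, a major third is 4 semitones down: Dbb.

Dbb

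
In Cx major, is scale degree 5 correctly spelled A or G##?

G##

Each scale degree takes a distinct letter name. Degree 5 of a scale on C must use the letter G.
G## and A are enharmonically the same pitch, but only G## uses the letter G, so it is the correct spelling here.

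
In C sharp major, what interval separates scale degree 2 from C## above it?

major seventh

Scale degree 2 of C# major is D#.
D# up to C##: letters D→C make it a seventh; 11 semitones makes it major.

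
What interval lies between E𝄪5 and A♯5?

diminished fourth

The letter names run E→A, a span of 3 letter steps, so the interval is some kind of fourth.
E## to A# is 4 semitones. A perfect fourth is 5, so 4 makes it diminished.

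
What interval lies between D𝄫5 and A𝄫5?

perfect fifth

The letter names run D→A, a span of 4 letter steps, so the interval is some kind of fifth.
Dbb to Abb is 7 semitones. A perfect fifth is 7, so 7 makes it perfect.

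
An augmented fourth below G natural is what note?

Db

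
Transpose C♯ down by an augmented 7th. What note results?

Db

A seventh below C lands on the letter D.
An augmented seventh spans 12 semitones, so C# moves to pitch class 1. On the letter D that is Db.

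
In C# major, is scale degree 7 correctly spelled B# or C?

B#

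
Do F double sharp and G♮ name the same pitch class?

F## = pitch class 7 and G = pitch class 7 — the same pitch class, so they are enharmonic equivalents.

Yes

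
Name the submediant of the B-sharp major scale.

G##

Degree 6 takes the letter 5 steps above B, which is G.
In major, degree 6 sits 9 semitones above the tonic. B# + 9 semitones is pitch class 9, spelled on G as G##.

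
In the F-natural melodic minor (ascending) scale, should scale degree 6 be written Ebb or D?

D

Each scale degree takes a distinct letter name. Degree 6 of a scale on F must use the letter D.
D and Ebb are enharmonically the same pitch, but only D uses the letter D, so it is the correct spelling here.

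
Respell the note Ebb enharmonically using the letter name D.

Ebb is pitch class 2. The letter D alone is pitch class 2.
Pitch class 2 on D needs no accidental: D.

D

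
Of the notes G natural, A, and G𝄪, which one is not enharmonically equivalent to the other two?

G

In 12-tone equal temperament, enharmonic equivalents share a pitch class. G is pitch class 7; A is pitch class 9; G## is pitch class 9.
A and G## share pitch class 9, while G is pitch class 7.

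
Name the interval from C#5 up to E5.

Counting letters C–D–E gives a third.
C#→E = 3 semitones, 1 narrower than the major third (4), so minor.

minor third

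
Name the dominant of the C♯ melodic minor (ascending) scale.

Degree 5 takes the letter 4 steps above C, which is G.
In melodic minor (ascending), degree 5 sits 7 semitones above the tonic. C# + 7 semitones is pitch class 8, spelled on G as G#.

G#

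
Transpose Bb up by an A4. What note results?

A fourth above B lands on the letter E.
An augmented fourth spans 6 semitones, so Bb moves to pitch class 4. On the letter E that is E.

E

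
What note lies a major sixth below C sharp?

E

C down a major sixth is Eb, so the target letter is E.
From C#, a major sixth is 9 semitones down: E.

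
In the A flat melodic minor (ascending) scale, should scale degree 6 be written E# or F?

Each scale degree takes a distinct letter name. Degree 6 of a scale on A must use the letter F.
F and E# are enharmonically the same pitch, but only F uses the letter F, so it is the correct spelling here.

F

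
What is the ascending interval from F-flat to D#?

Counting letters F–G–A–B–C–D gives a sixth.
Fb→D# = 11 semitones, 2 wider than the major sixth (9), so doubly augmented.

doubly augmented sixth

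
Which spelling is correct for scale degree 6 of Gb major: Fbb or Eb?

Eb

Each scale degree takes a distinct letter name. Degree 6 of a scale on G must use the letter E.
Eb and Fbb are enharmonically the same pitch, but only Eb uses the letter E, so it is the correct spelling here.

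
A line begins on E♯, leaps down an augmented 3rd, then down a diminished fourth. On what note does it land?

G#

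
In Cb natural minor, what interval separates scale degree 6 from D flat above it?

Scale degree 6 of Cb natural minor is Abb.
Abb up to Db: letters A→D make it a fourth; 6 semitones makes it augmented.

augmented fourth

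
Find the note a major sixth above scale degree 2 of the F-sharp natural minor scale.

Scale degree 2 of F# natural minor is G#.
A major sixth (9 semitones) above G# lands on the letter E, giving E#.

E#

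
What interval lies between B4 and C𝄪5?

augmented second

Counting letters B–C gives a second.
B→C## = 3 semitones, 1 wider than the major second (2), so augmented.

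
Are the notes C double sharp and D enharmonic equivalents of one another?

C## is pitch class 2; D is pitch class 2.
All spellings map to pitch class 2, so they are enharmonically equivalent.

Yes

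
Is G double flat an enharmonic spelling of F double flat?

Gbb is pitch class 5; Fbb is pitch class 3.
The pitch classes differ (5 vs. 3), so they are not enharmonic equivalents.

No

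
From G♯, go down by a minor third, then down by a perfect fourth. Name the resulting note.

A minor third down from G# is E# (letter E, 3 semitones down).
A perfect fourth down from E# is B# (letter B, 5 semitones down).

B#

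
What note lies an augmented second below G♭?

G down a major second is F, so the target letter is F.
From Gb, an augmented second is 3 semitones down: Fbb.

Fbb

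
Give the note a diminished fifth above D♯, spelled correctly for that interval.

A

D up a perfect fifth is A, so the target letter is A.
From D#, a diminished fifth is 6 semitones up: A.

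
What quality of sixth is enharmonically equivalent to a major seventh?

doubly augmented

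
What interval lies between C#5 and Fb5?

doubly diminished fourth

The letter names run C→F, a span of 3 letter steps, so the interval is some kind of fourth.
C# to Fb is 3 semitones. A perfect fourth is 5, so 3 makes it doubly diminished.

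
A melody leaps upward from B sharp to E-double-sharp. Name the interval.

augmented fourth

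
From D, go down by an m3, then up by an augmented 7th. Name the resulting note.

A##

A minor third down from D is B (letter B, 3 semitones down).
An augmented seventh up from B is A## (letter A, 12 semitones up).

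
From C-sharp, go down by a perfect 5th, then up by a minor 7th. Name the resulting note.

E

A perfect fifth down from C# is F# (letter F, 7 semitones down).
A minor seventh up from F# is E (letter E, 10 semitones up).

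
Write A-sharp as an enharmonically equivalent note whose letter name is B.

Plain B sits 1 semitone above A#, so on the letter B the same pitch needs a flat: Bb.

Bb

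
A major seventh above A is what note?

G#

A up a major seventh is G#, so the target letter is G.
From A, a major seventh is 11 semitones up: G#.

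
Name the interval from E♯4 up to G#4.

minor third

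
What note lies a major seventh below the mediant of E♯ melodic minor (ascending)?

The mediant of E# melodic minor (ascending) is G#.
A major seventh (11 semitones) below G# lands on the letter A, giving A.

A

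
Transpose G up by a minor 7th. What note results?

F

G up a major seventh is F#, so the target letter is F.
From G, a minor seventh is 10 semitones up: F.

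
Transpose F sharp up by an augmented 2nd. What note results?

G##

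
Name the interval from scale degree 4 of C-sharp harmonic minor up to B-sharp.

Scale degree 4 of C# harmonic minor is F#.
F# up to B#: letters F→B make it a fourth; 6 semitones makes it augmented.

augmented fourth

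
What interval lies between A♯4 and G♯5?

minor seventh

Counting letters A–B–C–D–E–F–G gives a seventh.
A#→G# = 10 semitones, 1 narrower than the major seventh (11), so minor.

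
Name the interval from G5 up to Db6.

diminished fifth

The letter names run G→D, a span of 4 letter steps, so the interval is some kind of fifth.
G to Db is 6 semitones. A perfect fifth is 7, so 6 makes it diminished.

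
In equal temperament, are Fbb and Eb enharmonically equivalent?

Yes

Fbb is pitch class 3; Eb is pitch class 3.
All spellings map to pitch class 3, so they are enharmonically equivalent.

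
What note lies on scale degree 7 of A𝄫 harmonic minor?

The Abb harmonic minor scale runs Abb Bbb Cbb Dbb Ebb Fbb Gb.
Degree 7 is Gb.

Gb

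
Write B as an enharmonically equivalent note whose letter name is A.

Plain A sits 2 semitones below B, so on the letter A the same pitch needs a double sharp: A##.

A##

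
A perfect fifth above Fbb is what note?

A fifth above F lands on the letter C.
A perfect fifth spans 7 semitones, so Fbb moves to pitch class 10. On the letter C that is Cbb.

Cbb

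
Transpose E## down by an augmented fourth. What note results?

E down a perfect fourth is B, so the target letter is B.
From E##, an augmented fourth is 6 semitones down: B#.

B#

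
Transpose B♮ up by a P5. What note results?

F#

A fifth above B lands on the letter F.
A perfect fifth spans 7 semitones, so B moves to pitch class 6. On the letter F that is F#.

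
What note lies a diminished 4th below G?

D#

A fourth below G lands on the letter D.
A diminished fourth spans 4 semitones, so G moves to pitch class 3. On the letter D that is D#.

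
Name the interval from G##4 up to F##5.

Counting letters G–A–B–C–D–E–F gives a seventh.
G##→F## = 10 semitones, 1 narrower than the major seventh (11), so minor.

minor seventh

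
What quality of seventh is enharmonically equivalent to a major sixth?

A major sixth spans 9 semitones.
A seventh spanning 9 semitones is diminished (the major seventh is 11).

diminished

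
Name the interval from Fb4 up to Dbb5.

minor sixth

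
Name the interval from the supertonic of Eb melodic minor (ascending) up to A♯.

augmented third

The supertonic of Eb melodic minor (ascending) is F.
F up to A#: letters F→A make it a third; 5 semitones makes it augmented.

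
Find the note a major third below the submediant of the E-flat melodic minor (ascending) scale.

Ab

The submediant of Eb melodic minor (ascending) is C.
A major third (4 semitones) below C lands on the letter A, giving Ab.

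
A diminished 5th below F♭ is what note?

F down a perfect fifth is Bb, so the target letter is B.
From Fb, a diminished fifth is 6 semitones down: Bb.

Bb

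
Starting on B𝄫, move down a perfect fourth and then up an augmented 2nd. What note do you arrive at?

G

A perfect fourth down from Bbb is Fb (letter F, 5 semitones down).
An augmented second up from Fb is G (letter G, 3 semitones up).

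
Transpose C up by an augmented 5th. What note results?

C up a perfect fifth is G, so the target letter is G.
From C, an augmented fifth is 8 semitones up: G#.

G#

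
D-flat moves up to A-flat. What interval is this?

perfect fifth

Counting letters D–E–F–G–A gives a fifth.
Db→Ab = 7 semitones, exactly the perfect fifth.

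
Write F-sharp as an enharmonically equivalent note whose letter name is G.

Gb

F# is pitch class 6. The letter G alone is pitch class 7.
To reach pitch class 6 from G requires an offset of -1 semitone, i.e. flat: Gb.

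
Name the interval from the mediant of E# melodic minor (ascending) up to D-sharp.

The mediant of E# melodic minor (ascending) is G#.
G# up to D#: letters G→D make it a fifth; 7 semitones makes it perfect.

perfect fifth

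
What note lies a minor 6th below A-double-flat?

Cb

A down a major sixth is C, so the target letter is C.
From Abb, a minor sixth is 8 semitones down: Cb.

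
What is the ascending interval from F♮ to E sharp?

Counting letters F–G–A–B–C–D–E gives a seventh.
F→E# = 12 semitones, 1 wider than the major seventh (11), so augmented.

augmented seventh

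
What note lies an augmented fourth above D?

D up a perfect fourth is G, so the target letter is G.
From D, an augmented fourth is 6 semitones up: G#.

G#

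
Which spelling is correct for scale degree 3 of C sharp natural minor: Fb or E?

E

Each scale degree takes a distinct letter name. Degree 3 of a scale on C must use the letter E.
E and Fb are enharmonically the same pitch, but only E uses the letter E, so it is the correct spelling here.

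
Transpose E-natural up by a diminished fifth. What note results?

A fifth above E lands on the letter B.
A diminished fifth spans 6 semitones, so E moves to pitch class 10. On the letter B that is Bb.

Bb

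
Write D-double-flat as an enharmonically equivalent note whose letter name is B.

B#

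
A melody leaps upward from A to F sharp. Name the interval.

major sixth

Counting letters A–B–C–D–E–F gives a sixth.
A→F# = 9 semitones, exactly the major sixth.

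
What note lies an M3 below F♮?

Db

F down a major third is Db, so the target letter is D.
From F, a major third is 4 semitones down: Db.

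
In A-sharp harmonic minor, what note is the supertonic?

The A# harmonic minor scale runs A# B# C# D# E# F# G##.
Degree 2 is B#.

B#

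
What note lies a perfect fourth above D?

G

A fourth above D lands on the letter G.
A perfect fourth spans 5 semitones, so D moves to pitch class 7. On the letter G that is G.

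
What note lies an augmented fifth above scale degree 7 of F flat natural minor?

Bb

Scale degree 7 of Fb natural minor is Ebb.
An augmented fifth (8 semitones) above Ebb lands on the letter B, giving Bb.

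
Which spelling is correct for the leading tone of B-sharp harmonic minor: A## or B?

Each scale degree takes a distinct letter name. Degree 7 of a scale on B must use the letter A.
A## and B are enharmonically the same pitch, but only A## uses the letter A, so it is the correct spelling here.

A##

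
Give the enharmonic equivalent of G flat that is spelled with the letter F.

F#

Gb is pitch class 6. The letter F alone is pitch class 5.
To reach pitch class 6 from F requires an offset of +1 semitone, i.e. sharp: F#.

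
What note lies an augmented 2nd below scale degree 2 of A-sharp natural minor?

Scale degree 2 of A# natural minor is B#.
An augmented second (3 semitones) below B# lands on the letter A, giving A.

A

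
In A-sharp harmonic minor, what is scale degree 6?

F#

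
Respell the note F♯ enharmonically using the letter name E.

E##

Plain E sits 2 semitones below F#, so on the letter E the same pitch needs a double sharp: E##.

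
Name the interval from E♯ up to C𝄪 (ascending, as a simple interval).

major sixth

Counting letters E–F–G–A–B–C gives a sixth.
E#→C## = 9 semitones, exactly the major sixth.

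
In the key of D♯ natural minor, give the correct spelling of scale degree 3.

F#

The D# natural minor scale runs D# E# F# G# A# B C#.
Degree 3 is F#.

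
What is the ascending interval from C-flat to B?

Counting letters C–D–E–F–G–A–B gives a seventh.
Cb→B = 12 semitones, 1 wider than the major seventh (11), so augmented.

augmented seventh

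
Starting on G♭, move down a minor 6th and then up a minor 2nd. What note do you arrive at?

Cb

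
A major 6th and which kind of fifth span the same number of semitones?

doubly augmented

A major sixth spans 9 semitones.
A fifth spanning 9 semitones is doubly augmented (the perfect fifth is 7).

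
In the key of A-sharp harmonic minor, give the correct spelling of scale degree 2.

B#

Degree 2 takes the letter 1 step above A, which is B.
In harmonic minor, degree 2 sits 2 semitones above the tonic. A# + 2 semitones is pitch class 0, spelled on B as B#.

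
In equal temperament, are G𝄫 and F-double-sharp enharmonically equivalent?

No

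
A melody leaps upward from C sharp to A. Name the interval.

The letter names run C→A, a span of 5 letter steps, so the interval is some kind of sixth.
C# to A is 8 semitones. A major sixth is 9, so 8 makes it minor.

minor sixth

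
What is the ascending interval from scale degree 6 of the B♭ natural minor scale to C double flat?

diminished fourth

Scale degree 6 of Bb natural minor is Gb.
Gb up to Cbb: letters G→C make it a fourth; 4 semitones makes it diminished.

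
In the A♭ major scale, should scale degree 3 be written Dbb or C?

C

Each scale degree takes a distinct letter name. Degree 3 of a scale on A must use the letter C.
C and Dbb are enharmonically the same pitch, but only C uses the letter C, so it is the correct spelling here.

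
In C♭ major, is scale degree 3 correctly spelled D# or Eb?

Each scale degree takes a distinct letter name. Degree 3 of a scale on C must use the letter E.
Eb and D# are enharmonically the same pitch, but only Eb uses the letter E, so it is the correct spelling here.

Eb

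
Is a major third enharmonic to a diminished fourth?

A major third spans 4 semitones; a diminished fourth spans 4.
They are enharmonically equivalent.

Yes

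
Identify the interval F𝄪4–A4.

diminished third

The letter names run F→A, a span of 2 letter steps, so the interval is some kind of third.
F## to A is 2 semitones. A major third is 4, so 2 makes it diminished.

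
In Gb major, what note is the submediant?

The Gb major scale runs Gb Ab Bb Cb Db Eb F.
Degree 6 is Eb.

Eb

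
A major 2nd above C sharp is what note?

C up a major second is D, so the target letter is D.
From C#, a major second is 2 semitones up: D#.

D#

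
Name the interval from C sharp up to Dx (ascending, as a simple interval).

augmented second

Counting letters C–D gives a second.
C#→D## = 3 semitones, 1 wider than the major second (2), so augmented.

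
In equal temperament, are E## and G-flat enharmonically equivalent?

Yes

E## = pitch class 6 and Gb = pitch class 6 — the same pitch class, so they are enharmonic equivalents.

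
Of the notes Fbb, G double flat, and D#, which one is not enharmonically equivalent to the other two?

Gbb

In 12-tone equal temperament, enharmonic equivalents share a pitch class. Fbb is pitch class 3; Gbb is pitch class 5; D# is pitch class 3.
Fbb and D# share pitch class 3, while Gbb is pitch class 5.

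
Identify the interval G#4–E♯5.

major sixth

The letter names run G→E, a span of 5 letter steps, so the interval is some kind of sixth.
G# to E# is 9 semitones. A major sixth is 9, so 9 makes it major.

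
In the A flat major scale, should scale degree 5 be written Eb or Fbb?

Eb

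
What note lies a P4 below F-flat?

A fourth below F lands on the letter C.
A perfect fourth spans 5 semitones, so Fb moves to pitch class 11. On the letter C that is Cb.

Cb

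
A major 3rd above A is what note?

A third above A lands on the letter C.
A major third spans 4 semitones, so A moves to pitch class 1. On the letter C that is C#.

C#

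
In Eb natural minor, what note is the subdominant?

Ab

Degree 4 takes the letter 3 steps above E, which is A.
In natural minor, degree 4 sits 5 semitones above the tonic. Eb + 5 semitones is pitch class 8, spelled on A as Ab.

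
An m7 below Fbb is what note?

Gbb

A seventh below F lands on the letter G.
A minor seventh spans 10 semitones, so Fbb moves to pitch class 5. On the letter G that is Gbb.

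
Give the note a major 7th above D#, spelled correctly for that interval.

C##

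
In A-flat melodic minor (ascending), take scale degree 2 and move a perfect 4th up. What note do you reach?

Scale degree 2 of Ab melodic minor (ascending) is Bb.
A perfect fourth (5 semitones) above Bb lands on the letter E, giving Eb.

Eb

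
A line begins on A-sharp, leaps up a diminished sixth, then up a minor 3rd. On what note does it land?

Ab

A diminished sixth up from A# is F (letter F, 7 semitones up).
A minor third up from F is Ab (letter A, 3 semitones up).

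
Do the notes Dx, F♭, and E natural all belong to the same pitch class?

D## = pitch class 4 and Fb = pitch class 4 and E = pitch class 4 — the same pitch class, so they are enharmonic equivalents.

Yes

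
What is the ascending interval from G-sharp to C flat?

doubly diminished fourth

Counting letters G–A–B–C gives a fourth.
G#→Cb = 3 semitones, 2 narrower than the perfect fourth (5), so doubly diminished.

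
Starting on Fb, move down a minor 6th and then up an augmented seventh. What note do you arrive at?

A minor sixth down from Fb is Ab (letter A, 8 semitones down).
An augmented seventh up from Ab is G# (letter G, 12 semitones up).

G#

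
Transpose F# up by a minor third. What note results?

A third above F lands on the letter A.
A minor third spans 3 semitones, so F# moves to pitch class 9. On the letter A that is A.

A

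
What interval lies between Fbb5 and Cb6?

augmented fifth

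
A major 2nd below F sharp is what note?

E

A second below F lands on the letter E.
A major second spans 2 semitones, so F# moves to pitch class 4. On the letter E that is E.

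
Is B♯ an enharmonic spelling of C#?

B# is pitch class 0; C# is pitch class 1.
The pitch classes differ (0 vs. 1), so they are not enharmonic equivalents.

No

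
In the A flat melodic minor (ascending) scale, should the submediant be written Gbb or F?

F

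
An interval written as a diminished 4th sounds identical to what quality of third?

major

A diminished fourth spans 4 semitones.
A third spanning 4 semitones is major (the major third is 4).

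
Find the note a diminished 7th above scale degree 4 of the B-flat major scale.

Scale degree 4 of Bb major is Eb.
A diminished seventh (9 semitones) above Eb lands on the letter D, giving Dbb.

Dbb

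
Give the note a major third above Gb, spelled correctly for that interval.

G up a major third is B, so the target letter is B.
From Gb, a major third is 4 semitones up: Bb.

Bb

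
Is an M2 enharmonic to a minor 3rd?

No

A major second spans 2 semitones; a minor third spans 3.
The spans differ, so they are not enharmonic equivalents.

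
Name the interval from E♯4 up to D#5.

Counting letters E–F–G–A–B–C–D gives a seventh.
E#→D# = 10 semitones, 1 narrower than the major seventh (11), so minor.

minor seventh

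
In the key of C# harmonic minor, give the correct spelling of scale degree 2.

The C# harmonic minor scale runs C# D# E F# G# A B#.
Degree 2 is D#.

D#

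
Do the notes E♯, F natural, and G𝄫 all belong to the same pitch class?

E# is pitch class 5; F is pitch class 5; Gbb is pitch class 5.
All spellings map to pitch class 5, so they are enharmonically equivalent.

Yes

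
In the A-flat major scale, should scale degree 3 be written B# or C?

Each scale degree takes a distinct letter name. Degree 3 of a scale on A must use the letter C.
C and B# are enharmonically the same pitch, but only C uses the letter C, so it is the correct spelling here.

C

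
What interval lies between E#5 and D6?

Counting letters E–F–G–A–B–C–D gives a seventh.
E#→D = 9 semitones, 2 narrower than the major seventh (11), so diminished.

diminished seventh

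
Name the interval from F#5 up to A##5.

augmented third

Counting letters F–G–A gives a third.
F#→A## = 5 semitones, 1 wider than the major third (4), so augmented.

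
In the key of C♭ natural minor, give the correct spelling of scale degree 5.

Degree 5 takes the letter 4 steps above C, which is G.
In natural minor, degree 5 sits 7 semitones above the tonic. Cb + 7 semitones is pitch class 6, spelled on G as Gb.

Gb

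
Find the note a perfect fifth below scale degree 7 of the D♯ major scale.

F##

Scale degree 7 of D# major is C##.
A perfect fifth (7 semitones) below C## lands on the letter F, giving F##.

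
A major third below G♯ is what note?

E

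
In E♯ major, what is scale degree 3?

Degree 3 takes the letter 2 steps above E, which is G.
In major, degree 3 sits 4 semitones above the tonic. E# + 4 semitones is pitch class 9, spelled on G as G##.

G##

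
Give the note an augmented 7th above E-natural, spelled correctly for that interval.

D##

A seventh above E lands on the letter D.
An augmented seventh spans 12 semitones, so E moves to pitch class 4. On the letter D that is D##.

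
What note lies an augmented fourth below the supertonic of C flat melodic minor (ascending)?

The supertonic of Cb melodic minor (ascending) is Db.
An augmented fourth (6 semitones) below Db lands on the letter A, giving Abb.

Abb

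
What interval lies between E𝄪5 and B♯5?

The letter names run E→B, a span of 4 letter steps, so the interval is some kind of fifth.
E## to B# is 6 semitones. A perfect fifth is 7, so 6 makes it diminished.

diminished fifth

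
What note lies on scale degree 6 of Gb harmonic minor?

Ebb

The Gb harmonic minor scale runs Gb Ab Bbb Cb Db Ebb F.
Degree 6 is Ebb.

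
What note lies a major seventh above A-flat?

A seventh above A lands on the letter G.
A major seventh spans 11 semitones, so Ab moves to pitch class 7. On the letter G that is G.

G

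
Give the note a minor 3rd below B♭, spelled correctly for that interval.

G

A third below B lands on the letter G.
A minor third spans 3 semitones, so Bb moves to pitch class 7. On the letter G that is G.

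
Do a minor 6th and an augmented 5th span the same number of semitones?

A minor sixth spans 8 semitones; an augmented fifth spans 8.
They are enharmonically equivalent.

Yes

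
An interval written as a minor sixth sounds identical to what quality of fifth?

A minor sixth spans 8 semitones.
A fifth spanning 8 semitones is augmented (the perfect fifth is 7).

augmented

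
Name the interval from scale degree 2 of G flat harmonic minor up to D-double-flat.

Scale degree 2 of Gb harmonic minor is Ab.
Ab up to Dbb: letters A→D make it a fourth; 4 semitones makes it diminished.

diminished fourth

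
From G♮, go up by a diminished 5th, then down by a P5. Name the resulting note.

Gb

A diminished fifth up from G is Db (letter D, 6 semitones up).
A perfect fifth down from Db is Gb (letter G, 7 semitones down).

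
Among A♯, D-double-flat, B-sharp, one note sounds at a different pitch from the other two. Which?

In 12-tone equal temperament, enharmonic equivalents share a pitch class. A# is pitch class 10; Dbb is pitch class 0; B# is pitch class 0.
Dbb and B# share pitch class 0, while A# is pitch class 10.

A#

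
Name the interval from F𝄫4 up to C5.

doubly augmented fifth

Counting letters F–G–A–B–C gives a fifth.
Fbb→C = 9 semitones, 2 wider than the perfect fifth (7), so doubly augmented.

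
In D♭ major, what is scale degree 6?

Degree 6 takes the letter 5 steps above D, which is B.
In major, degree 6 sits 9 semitones above the tonic. Db + 9 semitones is pitch class 10, spelled on B as Bb.

Bb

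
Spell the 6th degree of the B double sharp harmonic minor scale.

G##

Degree 6 takes the letter 5 steps above B, which is G.
In harmonic minor, degree 6 sits 8 semitones above the tonic. B## + 8 semitones is pitch class 9, spelled on G as G##.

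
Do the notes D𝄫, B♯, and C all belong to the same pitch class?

Yes

Dbb is pitch class 0; B# is pitch class 0; C is pitch class 0.
All spellings map to pitch class 0, so they are enharmonically equivalent.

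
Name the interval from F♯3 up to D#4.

major sixth

The letter names run F→D, a span of 5 letter steps, so the interval is some kind of sixth.
F# to D# is 9 semitones. A major sixth is 9, so 9 makes it major.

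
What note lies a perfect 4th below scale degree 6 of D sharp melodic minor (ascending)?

F##

Scale degree 6 of D# melodic minor (ascending) is B#.
A perfect fourth (5 semitones) below B# lands on the letter F, giving F##.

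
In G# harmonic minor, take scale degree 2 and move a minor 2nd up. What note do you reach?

Scale degree 2 of G# harmonic minor is A#.
A minor second (1 semitone) above A# lands on the letter B, giving B.

B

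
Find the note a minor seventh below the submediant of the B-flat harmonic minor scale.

The submediant of Bb harmonic minor is Gb.
A minor seventh (10 semitones) below Gb lands on the letter A, giving Ab.

Ab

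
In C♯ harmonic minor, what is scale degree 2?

The C# harmonic minor scale runs C# D# E F# G# A B#.
Degree 2 is D#.

D#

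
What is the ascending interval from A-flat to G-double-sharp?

The letter names run A→G, a span of 6 letter steps, so the interval is some kind of seventh.
Ab to G## is 13 semitones. A major seventh is 11, so 13 makes it doubly augmented.

doubly augmented seventh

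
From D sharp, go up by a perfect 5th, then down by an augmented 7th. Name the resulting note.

A perfect fifth up from D# is A# (letter A, 7 semitones up).
An augmented seventh down from A# is Bb (letter B, 12 semitones down).

Bb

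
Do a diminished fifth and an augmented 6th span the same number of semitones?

A diminished fifth spans 6 semitones; an augmented sixth spans 10.
The spans differ, so they are not enharmonic equivalents.

No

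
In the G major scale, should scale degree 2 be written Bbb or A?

A

Each scale degree takes a distinct letter name. Degree 2 of a scale on G must use the letter A.
A and Bbb are enharmonically the same pitch, but only A uses the letter A, so it is the correct spelling here.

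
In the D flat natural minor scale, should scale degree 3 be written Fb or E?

Fb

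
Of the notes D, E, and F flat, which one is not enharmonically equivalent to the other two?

D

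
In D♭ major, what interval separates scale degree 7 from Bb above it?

Scale degree 7 of Db major is C.
C up to Bb: letters C→B make it a seventh; 10 semitones makes it minor.

minor seventh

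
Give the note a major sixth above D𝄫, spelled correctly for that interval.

D up a major sixth is B, so the target letter is B.
From Dbb, a major sixth is 9 semitones up: Bbb.

Bbb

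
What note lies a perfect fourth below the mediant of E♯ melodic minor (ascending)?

D#

The mediant of E# melodic minor (ascending) is G#.
A perfect fourth (5 semitones) below G# lands on the letter D, giving D#.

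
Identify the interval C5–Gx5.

doubly augmented fifth

Counting letters C–D–E–F–G gives a fifth.
C→G## = 9 semitones, 2 wider than the perfect fifth (7), so doubly augmented.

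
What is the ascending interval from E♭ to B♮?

augmented fifth

Counting letters E–F–G–A–B gives a fifth.
Eb→B = 8 semitones, 1 wider than the perfect fifth (7), so augmented.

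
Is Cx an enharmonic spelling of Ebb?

C## is pitch class 2; Ebb is pitch class 2.
All spellings map to pitch class 2, so they are enharmonically equivalent.

Yes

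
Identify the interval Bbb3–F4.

augmented fifth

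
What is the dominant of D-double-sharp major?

A##

Degree 5 takes the letter 4 steps above D, which is A.
In major, degree 5 sits 7 semitones above the tonic. D## + 7 semitones is pitch class 11, spelled on A as A##.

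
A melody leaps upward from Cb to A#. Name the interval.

The letter names run C→A, a span of 5 letter steps, so the interval is some kind of sixth.
Cb to A# is 11 semitones. A major sixth is 9, so 11 makes it doubly augmented.

doubly augmented sixth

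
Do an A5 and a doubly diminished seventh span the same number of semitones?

Yes

An augmented fifth spans 8 semitones; a doubly diminished seventh spans 8.
They are enharmonically equivalent.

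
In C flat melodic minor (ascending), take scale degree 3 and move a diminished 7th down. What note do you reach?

Scale degree 3 of Cb melodic minor (ascending) is Ebb.
A diminished seventh (9 semitones) below Ebb lands on the letter F, giving F.

F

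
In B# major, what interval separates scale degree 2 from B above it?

Scale degree 2 of B# major is C##.
C## up to B: letters C→B make it a seventh; 9 semitones makes it diminished.

diminished seventh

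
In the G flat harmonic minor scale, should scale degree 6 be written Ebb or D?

Ebb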